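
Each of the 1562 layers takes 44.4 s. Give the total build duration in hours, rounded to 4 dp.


t = 1562 * 44.4 / 3600 = 19.2647 hrs


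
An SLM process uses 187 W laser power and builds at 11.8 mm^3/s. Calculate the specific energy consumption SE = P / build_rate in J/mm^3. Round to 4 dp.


SE = 187 / 11.8 = 15.8475 J/mm^3


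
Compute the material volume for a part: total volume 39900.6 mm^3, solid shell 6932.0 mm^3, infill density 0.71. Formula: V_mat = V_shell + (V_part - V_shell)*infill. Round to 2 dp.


V_infill = (39900.6 - 6932.0) * 0.71 = 23407.71
V_total = 6932.0 + 23407.71 = 30339.71 mm^3


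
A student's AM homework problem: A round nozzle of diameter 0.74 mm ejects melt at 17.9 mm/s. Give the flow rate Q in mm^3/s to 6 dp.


A = pi*(0.74/2)^2 = 0.43008403 mm^2
Q = 0.43008403 * 17.9 = 7.698504 mm^3/s


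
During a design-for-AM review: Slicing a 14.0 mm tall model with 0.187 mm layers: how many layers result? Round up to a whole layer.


Layers = ceil(14.0/0.187) = 75


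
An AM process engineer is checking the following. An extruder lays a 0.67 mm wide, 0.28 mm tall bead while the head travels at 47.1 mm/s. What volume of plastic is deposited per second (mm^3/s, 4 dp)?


Rate = 0.67 * 0.28 * 47.1 = 8.836 mm^3/s


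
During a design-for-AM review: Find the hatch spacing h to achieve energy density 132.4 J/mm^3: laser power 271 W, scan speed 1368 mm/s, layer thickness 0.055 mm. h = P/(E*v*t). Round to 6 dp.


h = 271 / (132.4*1368*0.055) = 0.027204 mm


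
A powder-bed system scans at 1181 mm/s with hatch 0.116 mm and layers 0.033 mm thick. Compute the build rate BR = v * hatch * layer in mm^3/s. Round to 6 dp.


Rate = 1181 * 0.116 * 0.033 = 4.520868 mm^3/s


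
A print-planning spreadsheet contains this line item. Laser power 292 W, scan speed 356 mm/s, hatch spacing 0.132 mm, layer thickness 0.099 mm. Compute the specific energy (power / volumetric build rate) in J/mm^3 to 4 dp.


Build rate = 356 * 0.132 * 0.099 = 4.652208 mm^3/s
SE = 292 / 4.652208 = 62.7659 J/mm^3


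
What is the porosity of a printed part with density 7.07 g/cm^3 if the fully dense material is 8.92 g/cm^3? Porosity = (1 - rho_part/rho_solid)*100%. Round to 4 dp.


Porosity = (1-7.07/8.92)*100 = 20.7399 %


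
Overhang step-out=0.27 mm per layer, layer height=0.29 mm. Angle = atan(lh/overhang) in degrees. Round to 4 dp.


angle = atan(0.29/0.27) = 47.0454 degrees


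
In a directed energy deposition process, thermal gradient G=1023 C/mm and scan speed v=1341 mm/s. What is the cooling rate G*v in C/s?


CR = 1023 * 1341 = 1371843 C/s


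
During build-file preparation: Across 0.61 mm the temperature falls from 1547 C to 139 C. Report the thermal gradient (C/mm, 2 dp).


G = (1547-139)/0.61 = 2308.2 C/mm


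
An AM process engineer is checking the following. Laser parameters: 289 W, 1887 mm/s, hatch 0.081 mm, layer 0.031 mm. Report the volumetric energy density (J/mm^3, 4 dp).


E = 289 / (1887*0.081*0.031) = 60.9929 J/mm^3


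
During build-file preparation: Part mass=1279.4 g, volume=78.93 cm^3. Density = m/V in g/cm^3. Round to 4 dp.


rho = 1279.4 / 78.93 = 16.2093 g/cm^3


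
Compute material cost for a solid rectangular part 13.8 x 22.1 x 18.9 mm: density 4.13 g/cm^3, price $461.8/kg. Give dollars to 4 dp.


V = 13.8 * 22.1 * 18.9 = 5764.122 mm^3 = 5.764122 cm^3
Mass = 5.764122 * 4.13 / 1000 = 0.02380582 kg
Cost = 0.02380582 * 461.8 = 10.9935 $


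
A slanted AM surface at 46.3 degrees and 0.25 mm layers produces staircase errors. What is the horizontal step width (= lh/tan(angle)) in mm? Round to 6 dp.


step = 0.25 / tan(46.3) = 0.238905 mm


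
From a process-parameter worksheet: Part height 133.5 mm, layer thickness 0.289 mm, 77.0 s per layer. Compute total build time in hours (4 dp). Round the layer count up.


Layers = ceil(133.5/0.289) = 462
t = 462 * 77.0 / 3600 = 9.8817 hrs


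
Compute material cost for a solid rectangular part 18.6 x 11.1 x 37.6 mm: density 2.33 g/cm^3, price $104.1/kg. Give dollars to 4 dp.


V = 18.6 * 11.1 * 37.6 = 7762.896 mm^3 = 7.762896 cm^3
Mass = 7.762896 * 2.33 / 1000 = 0.01808755 kg
Cost = 0.01808755 * 104.1 = 1.8829 $


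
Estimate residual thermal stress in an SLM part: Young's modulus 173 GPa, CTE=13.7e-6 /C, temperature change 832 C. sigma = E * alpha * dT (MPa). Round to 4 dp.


sigma = 173*1000 * 13.7e-6 * 832 = 1971.9232 MPa


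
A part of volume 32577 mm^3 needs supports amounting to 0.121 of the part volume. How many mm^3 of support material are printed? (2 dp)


V_support = 32577 * 0.121 = 3941.82 mm^3


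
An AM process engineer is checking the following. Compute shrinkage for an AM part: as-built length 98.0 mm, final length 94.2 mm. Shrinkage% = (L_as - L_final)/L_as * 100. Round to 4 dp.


Shrinkage = ((98.0-94.2)/98.0)*100 = 3.8776 %


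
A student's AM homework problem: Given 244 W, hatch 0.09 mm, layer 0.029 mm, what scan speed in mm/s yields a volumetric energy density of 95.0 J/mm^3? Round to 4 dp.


v = 244 / (95.0*0.09*0.029) = 984.0694 mm/s


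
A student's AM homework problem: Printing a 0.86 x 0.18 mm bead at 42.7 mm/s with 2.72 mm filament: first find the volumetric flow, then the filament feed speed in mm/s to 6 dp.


Q = 0.86 * 0.18 * 42.7 = 6.60996 mm^3/s
A_fil = pi*(2.72/2)^2 = 5.81068977 mm^2
v_feed = 6.60996 / 5.81068977 = 1.137552 mm/s


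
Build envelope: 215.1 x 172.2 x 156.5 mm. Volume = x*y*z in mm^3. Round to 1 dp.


V = 215.1 * 172.2 * 156.5 = 5796794.4 mm^3


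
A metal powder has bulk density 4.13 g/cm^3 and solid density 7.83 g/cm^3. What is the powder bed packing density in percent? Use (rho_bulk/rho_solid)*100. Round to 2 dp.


Packing = (4.13/7.83)*100 = 52.75 %


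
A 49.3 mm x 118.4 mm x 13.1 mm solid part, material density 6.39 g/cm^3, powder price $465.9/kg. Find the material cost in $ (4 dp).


V = 49.3 * 118.4 * 13.1 = 76466.272 mm^3 = 76.466272 cm^3
Mass = 76.466272 * 6.39 / 1000 = 0.48861948 kg
Cost = 0.48861948 * 465.9 = 227.6478 $


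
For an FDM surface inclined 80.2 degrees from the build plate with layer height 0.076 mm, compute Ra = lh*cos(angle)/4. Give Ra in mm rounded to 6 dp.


Ra = 0.076 * cos(80.2) / 4 = 0.003234 mm


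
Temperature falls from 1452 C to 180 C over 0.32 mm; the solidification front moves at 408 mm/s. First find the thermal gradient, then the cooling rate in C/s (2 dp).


G = (1452-180)/0.32 = 3975.0 C/mm
CR = 3975.0 * 408 = 1621800.0 C/s


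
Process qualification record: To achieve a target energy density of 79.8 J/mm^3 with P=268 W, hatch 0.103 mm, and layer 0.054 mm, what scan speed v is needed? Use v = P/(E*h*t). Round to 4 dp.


v = 268 / (79.8*0.103*0.054) = 603.8109 mm/s


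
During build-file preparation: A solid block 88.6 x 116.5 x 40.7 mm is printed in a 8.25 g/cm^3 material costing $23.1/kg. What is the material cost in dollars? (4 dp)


V = 88.6 * 116.5 * 40.7 = 420101.33 mm^3 = 420.10133 cm^3
Mass = 420.10133 * 8.25 / 1000 = 3.46583597 kg
Cost = 3.46583597 * 23.1 = 80.0608 $


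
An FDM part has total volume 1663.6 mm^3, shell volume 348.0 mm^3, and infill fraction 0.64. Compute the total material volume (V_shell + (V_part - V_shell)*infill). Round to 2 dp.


V_infill = (1663.6 - 348.0) * 0.64 = 841.98
V_total = 348.0 + 841.98 = 1189.98 mm^3


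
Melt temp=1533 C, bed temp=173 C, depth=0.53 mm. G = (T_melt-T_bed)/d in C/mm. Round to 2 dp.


G = (1533-173)/0.53 = 2566.04 C/mm


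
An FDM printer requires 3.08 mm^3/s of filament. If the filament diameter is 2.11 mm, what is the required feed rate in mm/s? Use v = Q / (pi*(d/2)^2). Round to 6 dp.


A = pi*(2.11/2)^2 = 3.496671
v = 3.08 / 3.496671 = 0.880838 mm/s


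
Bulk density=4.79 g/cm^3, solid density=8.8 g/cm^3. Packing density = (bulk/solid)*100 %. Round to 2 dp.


Packing = (4.79/8.8)*100 = 54.43 %


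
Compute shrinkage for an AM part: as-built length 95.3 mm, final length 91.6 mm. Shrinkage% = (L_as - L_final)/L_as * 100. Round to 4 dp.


Shrinkage = ((95.3-91.6)/95.3)*100 = 3.8825 %


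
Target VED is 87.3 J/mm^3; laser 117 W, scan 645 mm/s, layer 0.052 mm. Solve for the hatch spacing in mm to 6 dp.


h = 117 / (87.3*645*0.052) = 0.039958 mm


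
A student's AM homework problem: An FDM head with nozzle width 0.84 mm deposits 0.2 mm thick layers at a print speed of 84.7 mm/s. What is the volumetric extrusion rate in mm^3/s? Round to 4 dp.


Rate = 0.84 * 0.2 * 84.7 = 14.2296 mm^3/s


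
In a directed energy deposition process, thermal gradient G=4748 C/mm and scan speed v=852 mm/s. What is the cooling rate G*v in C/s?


CR = 4748 * 852 = 4045296 C/s


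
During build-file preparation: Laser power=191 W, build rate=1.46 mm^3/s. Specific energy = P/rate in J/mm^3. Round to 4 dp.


SE = 191 / 1.46 = 130.8219 J/mm^3


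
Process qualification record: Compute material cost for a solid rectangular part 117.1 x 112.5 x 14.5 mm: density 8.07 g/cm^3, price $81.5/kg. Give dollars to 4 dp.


V = 117.1 * 112.5 * 14.5 = 191019.375 mm^3 = 191.019375 cm^3
Mass = 191.019375 * 8.07 / 1000 = 1.54152636 kg
Cost = 1.54152636 * 81.5 = 125.6344 $


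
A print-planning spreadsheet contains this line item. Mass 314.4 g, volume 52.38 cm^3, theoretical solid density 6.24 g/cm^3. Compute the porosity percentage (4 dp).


rho_part = 314.4 / 52.38 = 6.00229095 g/cm^3
Porosity = (1 - 6.00229095/6.24)*100 = 3.8094 %


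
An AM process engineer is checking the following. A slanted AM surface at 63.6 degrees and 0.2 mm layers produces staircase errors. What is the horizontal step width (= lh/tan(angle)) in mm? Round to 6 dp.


step = 0.2 / tan(63.6) = 0.099281 mm


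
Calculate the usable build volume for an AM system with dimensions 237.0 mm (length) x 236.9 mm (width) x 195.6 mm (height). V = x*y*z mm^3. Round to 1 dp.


V = 237.0 * 236.9 * 195.6 = 10982020.7 mm^3


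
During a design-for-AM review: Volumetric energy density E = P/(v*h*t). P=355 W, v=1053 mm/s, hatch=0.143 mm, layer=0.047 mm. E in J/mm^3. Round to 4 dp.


E = 355 / (1053*0.143*0.047) = 50.161 J/mm^3


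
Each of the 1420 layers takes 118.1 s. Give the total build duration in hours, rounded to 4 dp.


t = 1420 * 118.1 / 3600 = 46.5839 hrs


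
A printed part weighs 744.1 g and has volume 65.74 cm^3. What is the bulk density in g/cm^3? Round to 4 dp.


rho = 744.1 / 65.74 = 11.3188 g/cm^3


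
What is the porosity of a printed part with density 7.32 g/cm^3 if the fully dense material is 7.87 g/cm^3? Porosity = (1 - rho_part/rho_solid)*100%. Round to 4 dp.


Porosity = (1-7.32/7.87)*100 = 6.9886 %


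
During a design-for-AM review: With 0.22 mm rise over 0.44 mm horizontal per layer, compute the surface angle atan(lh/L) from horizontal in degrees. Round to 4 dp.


angle = atan(0.22/0.44) = 26.5651 degrees


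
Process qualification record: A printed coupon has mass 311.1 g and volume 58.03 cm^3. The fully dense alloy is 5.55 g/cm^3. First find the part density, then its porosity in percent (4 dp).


rho_part = 311.1 / 58.03 = 5.36102016 g/cm^3
Porosity = (1 - 5.36102016/5.55)*100 = 3.405 %


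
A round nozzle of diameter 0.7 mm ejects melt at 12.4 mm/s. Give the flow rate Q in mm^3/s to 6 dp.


A = pi*(0.7/2)^2 = 0.3848451 mm^2
Q = 0.3848451 * 12.4 = 4.772079 mm^3/s


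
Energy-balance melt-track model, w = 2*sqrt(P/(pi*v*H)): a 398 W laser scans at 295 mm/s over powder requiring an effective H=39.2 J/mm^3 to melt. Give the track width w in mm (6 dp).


w = 2*sqrt(398/(pi*295*39.2)) = 0.209335 mm


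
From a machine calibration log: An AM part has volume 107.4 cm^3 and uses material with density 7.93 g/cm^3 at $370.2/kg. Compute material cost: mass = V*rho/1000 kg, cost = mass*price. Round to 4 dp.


Mass = 107.4*7.93/1000 = 0.851682 kg
Cost = 0.851682 * 370.2 = 315.2927 $


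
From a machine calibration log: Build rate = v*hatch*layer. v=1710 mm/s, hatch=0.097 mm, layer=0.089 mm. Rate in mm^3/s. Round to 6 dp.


Rate = 1710 * 0.097 * 0.089 = 14.76243 mm^3/s


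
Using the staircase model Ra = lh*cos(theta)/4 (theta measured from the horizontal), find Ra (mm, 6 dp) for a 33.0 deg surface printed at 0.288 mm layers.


Ra = 0.288 * cos(33.0) / 4 = 0.060384 mm


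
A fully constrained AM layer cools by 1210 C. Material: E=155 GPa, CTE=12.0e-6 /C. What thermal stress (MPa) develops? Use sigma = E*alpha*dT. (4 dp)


sigma = 155*1000 * 12.0e-6 * 1210 = 2250.6 MPa


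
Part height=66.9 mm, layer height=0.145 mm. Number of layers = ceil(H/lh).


Layers = ceil(66.9/0.145) = 462


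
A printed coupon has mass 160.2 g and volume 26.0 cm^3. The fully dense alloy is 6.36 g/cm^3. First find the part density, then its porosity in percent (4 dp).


rho_part = 160.2 / 26.0 = 6.16153846 g/cm^3
Porosity = (1 - 6.16153846/6.36)*100 = 3.1205 %


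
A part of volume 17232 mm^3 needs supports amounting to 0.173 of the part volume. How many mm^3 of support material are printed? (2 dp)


V_support = 17232 * 0.173 = 2981.14 mm^3


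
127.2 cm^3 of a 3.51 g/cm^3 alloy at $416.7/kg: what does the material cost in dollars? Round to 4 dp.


Mass = 127.2*3.51/1000 = 0.446472 kg
Cost = 0.446472 * 416.7 = 186.0449 $


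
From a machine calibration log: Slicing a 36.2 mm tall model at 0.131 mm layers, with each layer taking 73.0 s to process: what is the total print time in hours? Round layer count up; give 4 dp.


Layers = ceil(36.2/0.131) = 277
t = 277 * 73.0 / 3600 = 5.6169 hrs


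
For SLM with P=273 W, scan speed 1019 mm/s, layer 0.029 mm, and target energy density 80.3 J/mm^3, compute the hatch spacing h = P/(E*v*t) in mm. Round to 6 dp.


h = 273 / (80.3*1019*0.029) = 0.115047 mm


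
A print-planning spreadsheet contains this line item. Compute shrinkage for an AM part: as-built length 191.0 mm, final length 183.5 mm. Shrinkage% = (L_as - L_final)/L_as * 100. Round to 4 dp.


Shrinkage = ((191.0-183.5)/191.0)*100 = 3.9267 %


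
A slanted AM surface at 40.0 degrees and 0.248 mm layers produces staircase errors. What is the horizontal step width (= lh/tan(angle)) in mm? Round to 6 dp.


step = 0.248 / tan(40.0) = 0.295555 mm


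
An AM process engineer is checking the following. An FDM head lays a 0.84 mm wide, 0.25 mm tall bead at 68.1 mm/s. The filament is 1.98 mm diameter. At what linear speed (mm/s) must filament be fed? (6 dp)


Q = 0.84 * 0.25 * 68.1 = 14.301 mm^3/s
A_fil = pi*(1.98/2)^2 = 3.07907496 mm^2
v_feed = 14.301 / 3.07907496 = 4.644577 mm/s


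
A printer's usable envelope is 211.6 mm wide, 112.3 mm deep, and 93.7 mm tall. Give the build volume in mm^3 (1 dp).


V = 211.6 * 112.3 * 93.7 = 2226563.1 mm^3


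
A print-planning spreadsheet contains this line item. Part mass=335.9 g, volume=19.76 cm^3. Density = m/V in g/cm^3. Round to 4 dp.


rho = 335.9 / 19.76 = 16.999 g/cm^3


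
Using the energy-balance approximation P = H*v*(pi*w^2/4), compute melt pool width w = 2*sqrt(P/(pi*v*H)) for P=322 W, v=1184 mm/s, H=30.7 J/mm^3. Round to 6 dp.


w = 2*sqrt(322/(pi*1184*30.7)) = 0.106203 mm


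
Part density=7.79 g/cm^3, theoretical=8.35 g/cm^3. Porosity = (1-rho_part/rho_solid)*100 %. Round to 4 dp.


Porosity = (1-7.79/8.35)*100 = 6.7066 %


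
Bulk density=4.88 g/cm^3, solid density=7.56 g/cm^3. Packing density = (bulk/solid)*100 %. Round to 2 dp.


Packing = (4.88/7.56)*100 = 64.55 %


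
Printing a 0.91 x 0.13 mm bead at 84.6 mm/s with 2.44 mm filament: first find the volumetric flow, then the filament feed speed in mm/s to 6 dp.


Q = 0.91 * 0.13 * 84.6 = 10.00818 mm^3/s
A_fil = pi*(2.44/2)^2 = 4.67594651 mm^2
v_feed = 10.00818 / 4.67594651 = 2.140354 mm/s


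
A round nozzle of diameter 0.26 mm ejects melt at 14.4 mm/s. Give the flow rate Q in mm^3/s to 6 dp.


A = pi*(0.26/2)^2 = 0.05309292 mm^2
Q = 0.05309292 * 14.4 = 0.764538 mm^3/s


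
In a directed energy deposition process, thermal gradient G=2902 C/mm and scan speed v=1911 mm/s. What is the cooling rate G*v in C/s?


CR = 2902 * 1911 = 5545722 C/s


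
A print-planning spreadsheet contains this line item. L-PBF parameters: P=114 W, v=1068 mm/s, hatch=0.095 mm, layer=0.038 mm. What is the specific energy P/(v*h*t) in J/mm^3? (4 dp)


Build rate = 1068 * 0.095 * 0.038 = 3.85548 mm^3/s
SE = 114 / 3.85548 = 29.5683 J/mm^3


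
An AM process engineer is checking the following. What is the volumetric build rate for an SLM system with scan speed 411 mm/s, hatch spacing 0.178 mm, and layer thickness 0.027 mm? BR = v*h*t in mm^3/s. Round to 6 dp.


Rate = 411 * 0.178 * 0.027 = 1.975266 mm^3/s


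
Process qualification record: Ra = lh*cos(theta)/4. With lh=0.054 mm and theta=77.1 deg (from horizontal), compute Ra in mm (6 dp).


Ra = 0.054 * cos(77.1) / 4 = 0.003014 mm


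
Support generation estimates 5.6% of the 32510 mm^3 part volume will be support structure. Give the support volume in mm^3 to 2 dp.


V_support = 32510 * 0.056 = 1820.56 mm^3


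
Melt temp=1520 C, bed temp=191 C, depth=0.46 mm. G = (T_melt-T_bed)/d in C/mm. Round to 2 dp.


G = (1520-191)/0.46 = 2889.13 C/mm


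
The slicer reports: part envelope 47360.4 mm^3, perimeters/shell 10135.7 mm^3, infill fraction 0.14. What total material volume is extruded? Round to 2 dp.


V_infill = (47360.4 - 10135.7) * 0.14 = 5211.46
V_total = 10135.7 + 5211.46 = 15347.16 mm^3


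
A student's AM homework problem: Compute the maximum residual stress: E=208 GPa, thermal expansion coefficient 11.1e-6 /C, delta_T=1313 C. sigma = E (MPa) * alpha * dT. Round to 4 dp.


sigma = 208*1000 * 11.1e-6 * 1313 = 3031.4544 MPa


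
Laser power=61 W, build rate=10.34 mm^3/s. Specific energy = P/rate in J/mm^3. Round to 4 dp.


SE = 61 / 10.34 = 5.8994 J/mm^3


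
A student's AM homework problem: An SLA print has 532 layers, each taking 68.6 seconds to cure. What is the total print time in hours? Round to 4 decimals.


t = 532 * 68.6 / 3600 = 10.1376 hrs


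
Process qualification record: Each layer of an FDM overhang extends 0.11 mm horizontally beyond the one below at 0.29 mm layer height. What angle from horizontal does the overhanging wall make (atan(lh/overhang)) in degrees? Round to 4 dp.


angle = atan(0.29/0.11) = 69.2277 degrees


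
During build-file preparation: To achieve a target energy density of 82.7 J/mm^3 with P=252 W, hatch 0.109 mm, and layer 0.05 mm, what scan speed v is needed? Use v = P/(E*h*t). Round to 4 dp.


v = 252 / (82.7*0.109*0.05) = 559.1116 mm/s


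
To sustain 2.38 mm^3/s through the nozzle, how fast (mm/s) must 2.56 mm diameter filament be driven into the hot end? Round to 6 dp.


A = pi*(2.56/2)^2 = 5.147185
v = 2.38 / 5.147185 = 0.462389 mm/s


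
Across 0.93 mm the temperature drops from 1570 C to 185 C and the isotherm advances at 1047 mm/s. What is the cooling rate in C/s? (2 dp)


G = (1570-185)/0.93 = 1489.24731183 C/mm
CR = 1489.24731183 * 1047 = 1559241.94 C/s


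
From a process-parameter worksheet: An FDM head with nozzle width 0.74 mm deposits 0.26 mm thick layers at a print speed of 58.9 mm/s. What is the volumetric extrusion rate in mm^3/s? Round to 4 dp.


Rate = 0.74 * 0.26 * 58.9 = 11.3324 mm^3/s


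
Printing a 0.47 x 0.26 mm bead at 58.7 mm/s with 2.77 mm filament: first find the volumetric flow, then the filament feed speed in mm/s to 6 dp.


Q = 0.47 * 0.26 * 58.7 = 7.17314 mm^3/s
A_fil = pi*(2.77/2)^2 = 6.02628157 mm^2
v_feed = 7.17314 / 6.02628157 = 1.190309 mm/s


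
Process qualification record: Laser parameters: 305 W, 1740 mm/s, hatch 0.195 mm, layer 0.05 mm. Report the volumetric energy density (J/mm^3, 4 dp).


E = 305 / (1740*0.195*0.05) = 17.9782 J/mm^3


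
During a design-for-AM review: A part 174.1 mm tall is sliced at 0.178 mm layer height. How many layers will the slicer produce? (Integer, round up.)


Layers = ceil(174.1/0.178) = 979


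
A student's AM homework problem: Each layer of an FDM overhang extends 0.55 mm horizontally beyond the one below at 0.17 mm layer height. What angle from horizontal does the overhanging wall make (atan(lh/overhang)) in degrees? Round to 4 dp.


angle = atan(0.17/0.55) = 17.1759 degrees


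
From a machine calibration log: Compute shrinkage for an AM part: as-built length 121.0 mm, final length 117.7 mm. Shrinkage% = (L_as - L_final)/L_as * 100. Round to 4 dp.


Shrinkage = ((121.0-117.7)/121.0)*100 = 2.7273 %


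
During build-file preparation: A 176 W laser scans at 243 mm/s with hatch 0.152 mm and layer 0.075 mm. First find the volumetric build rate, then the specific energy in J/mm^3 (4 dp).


Build rate = 243 * 0.152 * 0.075 = 2.7702 mm^3/s
SE = 176 / 2.7702 = 63.5333 J/mm^3


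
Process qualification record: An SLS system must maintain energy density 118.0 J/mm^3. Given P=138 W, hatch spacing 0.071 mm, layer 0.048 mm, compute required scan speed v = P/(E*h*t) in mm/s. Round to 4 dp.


v = 138 / (118.0*0.071*0.048) = 343.1607 mm/s


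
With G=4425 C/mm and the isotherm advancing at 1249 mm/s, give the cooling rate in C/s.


CR = 4425 * 1249 = 5526825 C/s


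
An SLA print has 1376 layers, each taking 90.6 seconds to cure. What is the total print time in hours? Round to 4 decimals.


t = 1376 * 90.6 / 3600 = 34.6293 hrs


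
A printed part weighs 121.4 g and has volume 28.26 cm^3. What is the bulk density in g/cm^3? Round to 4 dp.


rho = 121.4 / 28.26 = 4.2958 g/cm^3


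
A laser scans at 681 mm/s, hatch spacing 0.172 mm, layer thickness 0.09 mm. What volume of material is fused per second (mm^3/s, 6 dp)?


Rate = 681 * 0.172 * 0.09 = 10.54188 mm^3/s


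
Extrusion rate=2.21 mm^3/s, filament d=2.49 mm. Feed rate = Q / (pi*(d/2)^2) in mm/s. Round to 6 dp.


A = pi*(2.49/2)^2 = 4.869547
v = 2.21 / 4.869547 = 0.453841 mm/s


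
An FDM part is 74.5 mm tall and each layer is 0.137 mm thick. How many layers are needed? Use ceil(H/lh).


Layers = ceil(74.5/0.137) = 544


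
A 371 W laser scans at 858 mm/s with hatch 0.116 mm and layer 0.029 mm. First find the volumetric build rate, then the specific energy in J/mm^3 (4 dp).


Build rate = 858 * 0.116 * 0.029 = 2.886312 mm^3/s
SE = 371 / 2.886312 = 128.5377 J/mm^3


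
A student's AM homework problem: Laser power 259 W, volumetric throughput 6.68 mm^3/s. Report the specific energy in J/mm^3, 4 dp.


SE = 259 / 6.68 = 38.7725 J/mm^3


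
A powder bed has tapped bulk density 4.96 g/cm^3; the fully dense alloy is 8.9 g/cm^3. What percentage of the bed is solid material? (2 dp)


Packing = (4.96/8.9)*100 = 55.73 %


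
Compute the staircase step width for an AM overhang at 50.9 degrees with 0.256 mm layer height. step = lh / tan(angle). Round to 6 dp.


step = 0.256 / tan(50.9) = 0.208046 mm


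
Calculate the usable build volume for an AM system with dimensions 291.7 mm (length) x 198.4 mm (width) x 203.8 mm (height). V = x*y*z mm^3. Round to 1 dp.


V = 291.7 * 198.4 * 203.8 = 11794574.5 mm^3


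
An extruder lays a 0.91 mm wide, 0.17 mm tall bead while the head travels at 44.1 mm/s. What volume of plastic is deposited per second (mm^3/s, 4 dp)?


Rate = 0.91 * 0.17 * 44.1 = 6.8223 mm^3/s


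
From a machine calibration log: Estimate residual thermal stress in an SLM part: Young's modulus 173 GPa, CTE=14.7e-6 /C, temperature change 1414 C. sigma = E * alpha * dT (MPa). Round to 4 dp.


sigma = 173*1000 * 14.7e-6 * 1414 = 3595.9434 MPa


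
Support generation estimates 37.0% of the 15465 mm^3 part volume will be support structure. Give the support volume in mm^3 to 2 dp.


V_support = 15465 * 0.37 = 5722.05 mm^3


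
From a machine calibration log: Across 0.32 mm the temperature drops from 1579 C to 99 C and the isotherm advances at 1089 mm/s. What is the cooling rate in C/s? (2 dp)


G = (1579-99)/0.32 = 4625.0 C/mm
CR = 4625.0 * 1089 = 5036625.0 C/s


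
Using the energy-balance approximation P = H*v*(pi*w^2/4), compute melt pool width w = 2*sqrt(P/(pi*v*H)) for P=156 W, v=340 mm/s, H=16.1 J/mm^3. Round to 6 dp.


w = 2*sqrt(156/(pi*340*16.1)) = 0.190487 mm


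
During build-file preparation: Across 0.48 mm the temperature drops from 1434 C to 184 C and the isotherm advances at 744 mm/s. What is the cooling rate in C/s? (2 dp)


G = (1434-184)/0.48 = 2604.16666667 C/mm
CR = 2604.16666667 * 744 = 1937500.0 C/s


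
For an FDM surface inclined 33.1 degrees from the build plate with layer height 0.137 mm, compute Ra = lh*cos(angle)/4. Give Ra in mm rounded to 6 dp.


Ra = 0.137 * cos(33.1) / 4 = 0.028692 mm


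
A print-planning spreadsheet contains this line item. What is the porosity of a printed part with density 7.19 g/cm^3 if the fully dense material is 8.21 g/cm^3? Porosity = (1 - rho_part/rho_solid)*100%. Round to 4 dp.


Porosity = (1-7.19/8.21)*100 = 12.4239 %


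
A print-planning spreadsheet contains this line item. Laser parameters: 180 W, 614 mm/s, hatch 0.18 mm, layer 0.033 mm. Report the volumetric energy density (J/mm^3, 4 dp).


E = 180 / (614*0.18*0.033) = 49.3535 J/mm^3


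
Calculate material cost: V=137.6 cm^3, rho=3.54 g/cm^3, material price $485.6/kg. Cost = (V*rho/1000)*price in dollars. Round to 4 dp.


Mass = 137.6*3.54/1000 = 0.487104 kg
Cost = 0.487104 * 485.6 = 236.5377 $


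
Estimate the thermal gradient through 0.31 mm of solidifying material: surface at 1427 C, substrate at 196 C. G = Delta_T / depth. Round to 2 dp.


G = (1427-196)/0.31 = 3970.97 C/mm


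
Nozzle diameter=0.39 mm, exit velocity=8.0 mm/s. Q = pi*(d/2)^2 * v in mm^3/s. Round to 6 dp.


A = pi*(0.39/2)^2 = 0.11945906 mm^2
Q = 0.11945906 * 8.0 = 0.955672 mm^3/s


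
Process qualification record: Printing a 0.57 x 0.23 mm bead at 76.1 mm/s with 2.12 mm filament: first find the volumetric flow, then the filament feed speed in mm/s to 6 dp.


Q = 0.57 * 0.23 * 76.1 = 9.97671 mm^3/s
A_fil = pi*(2.12/2)^2 = 3.52989351 mm^2
v_feed = 9.97671 / 3.52989351 = 2.826349 mm/s


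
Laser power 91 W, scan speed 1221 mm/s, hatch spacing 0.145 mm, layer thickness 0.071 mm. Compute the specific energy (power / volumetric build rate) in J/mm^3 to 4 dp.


Build rate = 1221 * 0.145 * 0.071 = 12.570195 mm^3/s
SE = 91 / 12.570195 = 7.2393 J/mm^3


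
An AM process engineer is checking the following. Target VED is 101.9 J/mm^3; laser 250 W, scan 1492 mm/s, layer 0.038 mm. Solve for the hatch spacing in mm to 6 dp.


h = 250 / (101.9*1492*0.038) = 0.043273 mm


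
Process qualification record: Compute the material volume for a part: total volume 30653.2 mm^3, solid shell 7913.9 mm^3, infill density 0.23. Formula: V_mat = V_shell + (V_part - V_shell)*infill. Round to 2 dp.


V_infill = (30653.2 - 7913.9) * 0.23 = 5230.04
V_total = 7913.9 + 5230.04 = 13143.94 mm^3


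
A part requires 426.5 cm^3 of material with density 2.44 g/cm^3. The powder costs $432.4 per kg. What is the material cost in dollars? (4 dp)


Mass = 426.5*2.44/1000 = 1.04066 kg
Cost = 1.04066 * 432.4 = 449.9814 $


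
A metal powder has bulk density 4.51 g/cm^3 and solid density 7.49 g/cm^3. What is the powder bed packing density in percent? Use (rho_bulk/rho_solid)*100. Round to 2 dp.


Packing = (4.51/7.49)*100 = 60.21 %


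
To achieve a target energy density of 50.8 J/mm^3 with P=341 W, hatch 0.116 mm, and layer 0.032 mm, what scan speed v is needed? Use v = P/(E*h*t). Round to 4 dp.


v = 341 / (50.8*0.116*0.032) = 1808.3509 mm/s


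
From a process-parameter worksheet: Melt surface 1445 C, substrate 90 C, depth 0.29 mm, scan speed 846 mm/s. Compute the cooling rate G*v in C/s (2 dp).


G = (1445-90)/0.29 = 4672.4137931 C/mm
CR = 4672.4137931 * 846 = 3952862.07 C/s


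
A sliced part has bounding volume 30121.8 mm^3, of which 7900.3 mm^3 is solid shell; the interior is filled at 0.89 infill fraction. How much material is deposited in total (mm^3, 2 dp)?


V_infill = (30121.8 - 7900.3) * 0.89 = 19777.14
V_total = 7900.3 + 19777.14 = 27677.44 mm^3


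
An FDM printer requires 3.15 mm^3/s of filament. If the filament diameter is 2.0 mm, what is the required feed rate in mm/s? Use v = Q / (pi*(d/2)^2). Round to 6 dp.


A = pi*(2.0/2)^2 = 3.141593
v = 3.15 / 3.141593 = 1.002676 mm/s


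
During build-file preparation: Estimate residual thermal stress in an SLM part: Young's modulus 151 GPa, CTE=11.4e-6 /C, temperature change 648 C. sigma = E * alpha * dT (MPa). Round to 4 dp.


sigma = 151*1000 * 11.4e-6 * 648 = 1115.4672 MPa


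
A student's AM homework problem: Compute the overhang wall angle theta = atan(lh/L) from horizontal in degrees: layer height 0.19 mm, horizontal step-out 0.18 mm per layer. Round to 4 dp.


angle = atan(0.19/0.18) = 46.5482 degrees


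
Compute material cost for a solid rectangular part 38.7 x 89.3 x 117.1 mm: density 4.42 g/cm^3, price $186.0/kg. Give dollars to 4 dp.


V = 38.7 * 89.3 * 117.1 = 404687.061 mm^3 = 404.687061 cm^3
Mass = 404.687061 * 4.42 / 1000 = 1.78871681 kg
Cost = 1.78871681 * 186.0 = 332.7013 $


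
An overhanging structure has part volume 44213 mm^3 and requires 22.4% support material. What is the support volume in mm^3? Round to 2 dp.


V_support = 44213 * 0.224 = 9903.71 mm^3


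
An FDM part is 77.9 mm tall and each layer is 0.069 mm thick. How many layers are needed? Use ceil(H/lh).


Layers = ceil(77.9/0.069) = 1129


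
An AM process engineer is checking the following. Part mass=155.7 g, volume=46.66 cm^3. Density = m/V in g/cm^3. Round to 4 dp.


rho = 155.7 / 46.66 = 3.3369 g/cm^3


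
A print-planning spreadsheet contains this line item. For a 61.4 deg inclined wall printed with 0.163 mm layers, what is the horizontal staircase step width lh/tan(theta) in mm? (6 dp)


step = 0.163 / tan(61.4) = 0.08887 mm


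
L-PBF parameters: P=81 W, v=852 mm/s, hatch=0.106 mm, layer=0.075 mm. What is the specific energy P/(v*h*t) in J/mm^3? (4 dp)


Build rate = 852 * 0.106 * 0.075 = 6.7734 mm^3/s
SE = 81 / 6.7734 = 11.9585 J/mm^3


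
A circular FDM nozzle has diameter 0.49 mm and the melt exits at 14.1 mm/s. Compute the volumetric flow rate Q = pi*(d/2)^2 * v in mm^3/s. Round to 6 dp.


A = pi*(0.49/2)^2 = 0.1885741 mm^2
Q = 0.1885741 * 14.1 = 2.658895 mm^3/s


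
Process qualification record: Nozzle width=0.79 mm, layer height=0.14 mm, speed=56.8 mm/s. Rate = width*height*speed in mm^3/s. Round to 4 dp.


Rate = 0.79 * 0.14 * 56.8 = 6.2821 mm^3/s


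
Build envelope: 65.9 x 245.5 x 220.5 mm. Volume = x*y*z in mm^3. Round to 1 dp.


V = 65.9 * 245.5 * 220.5 = 3567348.2 mm^3


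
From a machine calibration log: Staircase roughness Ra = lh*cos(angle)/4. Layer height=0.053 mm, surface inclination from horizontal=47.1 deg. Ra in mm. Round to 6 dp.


Ra = 0.053 * cos(47.1) / 4 = 0.00902 mm


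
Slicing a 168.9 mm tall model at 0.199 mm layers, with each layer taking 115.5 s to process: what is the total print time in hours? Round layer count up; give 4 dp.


Layers = ceil(168.9/0.199) = 849
t = 849 * 115.5 / 3600 = 27.2388 hrs


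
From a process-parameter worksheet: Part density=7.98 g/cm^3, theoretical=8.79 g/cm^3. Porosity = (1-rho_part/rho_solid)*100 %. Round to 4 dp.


Porosity = (1-7.98/8.79)*100 = 9.215 %


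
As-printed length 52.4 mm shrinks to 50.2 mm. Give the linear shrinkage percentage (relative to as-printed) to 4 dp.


Shrinkage = ((52.4-50.2)/52.4)*100 = 4.1985 %


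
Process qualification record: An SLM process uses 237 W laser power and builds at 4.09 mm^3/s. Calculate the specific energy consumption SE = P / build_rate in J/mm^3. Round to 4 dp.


SE = 237 / 4.09 = 57.9462 J/mm^3


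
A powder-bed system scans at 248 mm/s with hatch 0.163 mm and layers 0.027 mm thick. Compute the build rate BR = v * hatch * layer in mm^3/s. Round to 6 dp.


Rate = 248 * 0.163 * 0.027 = 1.091448 mm^3/s


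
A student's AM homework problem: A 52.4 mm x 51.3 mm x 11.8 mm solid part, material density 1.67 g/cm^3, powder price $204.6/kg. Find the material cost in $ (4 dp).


V = 52.4 * 51.3 * 11.8 = 31719.816 mm^3 = 31.719816 cm^3
Mass = 31.719816 * 1.67 / 1000 = 0.05297209 kg
Cost = 0.05297209 * 204.6 = 10.8381 $


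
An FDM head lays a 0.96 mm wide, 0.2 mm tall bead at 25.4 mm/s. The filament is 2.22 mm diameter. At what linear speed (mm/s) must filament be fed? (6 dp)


Q = 0.96 * 0.2 * 25.4 = 4.8768 mm^3/s
A_fil = pi*(2.22/2)^2 = 3.87075631 mm^2
v_feed = 4.8768 / 3.87075631 = 1.259909 mm/s


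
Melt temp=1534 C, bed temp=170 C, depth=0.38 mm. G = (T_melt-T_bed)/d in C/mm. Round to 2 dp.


G = (1534-170)/0.38 = 3589.47 C/mm


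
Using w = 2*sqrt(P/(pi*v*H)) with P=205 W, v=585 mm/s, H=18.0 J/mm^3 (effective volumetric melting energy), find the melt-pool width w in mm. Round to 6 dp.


w = 2*sqrt(205/(pi*585*18.0)) = 0.157441 mm


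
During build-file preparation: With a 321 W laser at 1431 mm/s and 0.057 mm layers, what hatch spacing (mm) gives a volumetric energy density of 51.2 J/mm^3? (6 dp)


h = 321 / (51.2*1431*0.057) = 0.076864 mm


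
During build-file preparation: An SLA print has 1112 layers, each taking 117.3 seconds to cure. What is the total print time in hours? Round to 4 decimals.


t = 1112 * 117.3 / 3600 = 36.2327 hrs


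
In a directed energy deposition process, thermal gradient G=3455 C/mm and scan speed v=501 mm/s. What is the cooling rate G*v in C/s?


CR = 3455 * 501 = 1730955 C/s


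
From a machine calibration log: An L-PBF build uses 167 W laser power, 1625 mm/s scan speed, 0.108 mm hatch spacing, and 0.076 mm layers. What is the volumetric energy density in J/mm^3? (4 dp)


E = 167 / (1625*0.108*0.076) = 12.5206 J/mm^3


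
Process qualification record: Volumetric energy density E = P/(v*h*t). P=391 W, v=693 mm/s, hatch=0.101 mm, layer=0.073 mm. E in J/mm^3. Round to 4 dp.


E = 391 / (693*0.101*0.073) = 76.5243 J/mm^3


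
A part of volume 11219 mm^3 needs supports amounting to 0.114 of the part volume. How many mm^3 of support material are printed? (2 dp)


V_support = 11219 * 0.114 = 1278.97 mm^3


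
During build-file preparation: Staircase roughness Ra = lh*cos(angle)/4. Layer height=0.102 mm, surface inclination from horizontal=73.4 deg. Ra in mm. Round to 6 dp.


Ra = 0.102 * cos(73.4) / 4 = 0.007285 mm


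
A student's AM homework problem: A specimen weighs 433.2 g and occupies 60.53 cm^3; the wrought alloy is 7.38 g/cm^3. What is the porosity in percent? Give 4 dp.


rho_part = 433.2 / 60.53 = 7.15678176 g/cm^3
Porosity = (1 - 7.15678176/7.38)*100 = 3.0246 %


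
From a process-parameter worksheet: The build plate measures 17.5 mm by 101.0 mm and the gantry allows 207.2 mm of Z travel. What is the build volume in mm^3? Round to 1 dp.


V = 17.5 * 101.0 * 207.2 = 366226.0 mm^3


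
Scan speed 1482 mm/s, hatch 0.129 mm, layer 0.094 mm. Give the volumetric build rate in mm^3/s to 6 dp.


Rate = 1482 * 0.129 * 0.094 = 17.970732 mm^3/s


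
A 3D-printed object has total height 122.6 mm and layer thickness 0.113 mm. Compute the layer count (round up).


Layers = ceil(122.6/0.113) = 1085


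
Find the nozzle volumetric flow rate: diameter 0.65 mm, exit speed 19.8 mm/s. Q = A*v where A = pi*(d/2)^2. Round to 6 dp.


A = pi*(0.65/2)^2 = 0.33183072 mm^2
Q = 0.33183072 * 19.8 = 6.570248 mm^3/s


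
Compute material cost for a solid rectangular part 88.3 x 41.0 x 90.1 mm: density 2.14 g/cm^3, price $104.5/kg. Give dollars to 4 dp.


V = 88.3 * 41.0 * 90.1 = 326189.03 mm^3 = 326.18903 cm^3
Mass = 326.18903 * 2.14 / 1000 = 0.69804452 kg
Cost = 0.69804452 * 104.5 = 72.9457 $


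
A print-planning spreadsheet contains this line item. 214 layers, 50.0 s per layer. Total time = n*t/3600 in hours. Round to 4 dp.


t = 214 * 50.0 / 3600 = 2.9722 hrs


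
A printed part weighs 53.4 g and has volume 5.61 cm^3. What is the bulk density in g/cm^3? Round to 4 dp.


rho = 53.4 / 5.61 = 9.5187 g/cm^3


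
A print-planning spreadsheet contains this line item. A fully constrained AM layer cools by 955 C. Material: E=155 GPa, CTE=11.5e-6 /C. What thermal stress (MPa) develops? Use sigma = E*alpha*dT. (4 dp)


sigma = 155*1000 * 11.5e-6 * 955 = 1702.2875 MPa


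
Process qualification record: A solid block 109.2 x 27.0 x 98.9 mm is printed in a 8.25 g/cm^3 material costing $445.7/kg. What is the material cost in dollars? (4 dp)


V = 109.2 * 27.0 * 98.9 = 291596.76 mm^3 = 291.59676 cm^3
Mass = 291.59676 * 8.25 / 1000 = 2.40567327 kg
Cost = 2.40567327 * 445.7 = 1072.2086 $


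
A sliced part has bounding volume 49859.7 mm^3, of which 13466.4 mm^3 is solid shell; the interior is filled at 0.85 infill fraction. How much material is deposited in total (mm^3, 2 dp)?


V_infill = (49859.7 - 13466.4) * 0.85 = 30934.31
V_total = 13466.4 + 30934.31 = 44400.71 mm^3


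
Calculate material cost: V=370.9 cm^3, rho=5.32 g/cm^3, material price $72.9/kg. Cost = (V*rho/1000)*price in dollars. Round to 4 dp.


Mass = 370.9*5.32/1000 = 1.973188 kg
Cost = 1.973188 * 72.9 = 143.8454 $


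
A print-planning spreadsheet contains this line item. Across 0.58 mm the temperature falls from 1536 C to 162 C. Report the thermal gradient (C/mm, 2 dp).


G = (1536-162)/0.58 = 2368.97 C/mm


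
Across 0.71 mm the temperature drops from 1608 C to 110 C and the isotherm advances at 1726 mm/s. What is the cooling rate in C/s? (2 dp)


G = (1608-110)/0.71 = 2109.85915493 C/mm
CR = 2109.85915493 * 1726 = 3641616.9 C/s


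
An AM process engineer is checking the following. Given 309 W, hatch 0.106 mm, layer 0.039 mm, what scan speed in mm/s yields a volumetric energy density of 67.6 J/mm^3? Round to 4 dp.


v = 309 / (67.6*0.106*0.039) = 1105.7102 mm/s


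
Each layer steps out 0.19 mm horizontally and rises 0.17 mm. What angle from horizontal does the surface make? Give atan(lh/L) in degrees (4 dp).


angle = atan(0.17/0.19) = 41.8202 degrees


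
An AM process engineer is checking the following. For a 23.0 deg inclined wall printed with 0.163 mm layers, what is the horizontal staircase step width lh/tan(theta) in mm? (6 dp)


step = 0.163 / tan(23.0) = 0.384004 mm


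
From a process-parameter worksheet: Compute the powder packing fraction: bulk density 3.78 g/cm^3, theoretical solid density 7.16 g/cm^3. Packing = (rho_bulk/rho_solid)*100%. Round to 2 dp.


Packing = (3.78/7.16)*100 = 52.79 %


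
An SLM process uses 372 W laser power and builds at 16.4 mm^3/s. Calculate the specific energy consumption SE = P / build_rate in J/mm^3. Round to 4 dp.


SE = 372 / 16.4 = 22.6829 J/mm^3


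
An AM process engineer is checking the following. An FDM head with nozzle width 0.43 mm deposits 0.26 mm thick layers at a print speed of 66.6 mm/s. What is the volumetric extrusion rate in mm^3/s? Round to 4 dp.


Rate = 0.43 * 0.26 * 66.6 = 7.4459 mm^3/s


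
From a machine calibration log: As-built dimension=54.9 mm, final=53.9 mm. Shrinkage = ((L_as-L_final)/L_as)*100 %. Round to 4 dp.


Shrinkage = ((54.9-53.9)/54.9)*100 = 1.8215 %


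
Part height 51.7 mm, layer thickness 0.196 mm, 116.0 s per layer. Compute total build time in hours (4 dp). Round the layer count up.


Layers = ceil(51.7/0.196) = 264
t = 264 * 116.0 / 3600 = 8.5067 hrs


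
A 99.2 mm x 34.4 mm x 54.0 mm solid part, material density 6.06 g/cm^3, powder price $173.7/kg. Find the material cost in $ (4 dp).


V = 99.2 * 34.4 * 54.0 = 184273.92 mm^3 = 184.27392 cm^3
Mass = 184.27392 * 6.06 / 1000 = 1.11669996 kg
Cost = 1.11669996 * 173.7 = 193.9708 $


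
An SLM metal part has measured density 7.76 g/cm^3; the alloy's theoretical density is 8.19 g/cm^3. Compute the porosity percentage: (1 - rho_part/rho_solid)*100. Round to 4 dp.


Porosity = (1-7.76/8.19)*100 = 5.2503 %
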